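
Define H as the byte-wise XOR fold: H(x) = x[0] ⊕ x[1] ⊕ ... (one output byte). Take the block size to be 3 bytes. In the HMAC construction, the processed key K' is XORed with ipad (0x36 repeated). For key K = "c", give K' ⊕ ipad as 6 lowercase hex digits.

Key "c" = 63 is 1 byte ≤ B = 3; zero-pad to 3 bytes: K' = 63 00 00.
XOR each byte with 0x36: 63⊕36=55, 00⊕36=36, 00⊕36=36.

553636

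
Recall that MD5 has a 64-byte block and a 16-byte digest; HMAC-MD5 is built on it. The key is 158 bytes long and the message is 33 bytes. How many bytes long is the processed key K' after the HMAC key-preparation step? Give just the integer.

Key is 158 > 64 bytes, so it is hashed to 16 bytes then zero-padded to 64: |K'| = 64.

64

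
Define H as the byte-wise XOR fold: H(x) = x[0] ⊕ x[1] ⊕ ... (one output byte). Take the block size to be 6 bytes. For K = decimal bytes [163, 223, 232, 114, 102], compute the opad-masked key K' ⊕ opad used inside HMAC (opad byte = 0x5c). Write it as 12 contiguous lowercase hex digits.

Key decimal bytes [163, 223, 232, 114, 102] = a3 df e8 72 66 is 5 bytes ≤ B = 6; zero-pad to 6 bytes: K' = a3 df e8 72 66 00.
XOR each byte with 0x5c: a3⊕5c=ff, df⊕5c=83, e8⊕5c=b4, 72⊕5c=2e, 66⊕5c=3a, 00⊕5c=5c.

ff83b42e3a5c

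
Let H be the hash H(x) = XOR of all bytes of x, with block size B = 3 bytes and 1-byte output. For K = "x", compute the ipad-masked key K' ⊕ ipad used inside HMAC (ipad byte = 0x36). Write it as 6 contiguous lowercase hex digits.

Key "x" = 78 is 1 byte ≤ B = 3; zero-pad to 3 bytes: K' = 78 00 00.
XOR each byte with 0x36: 78⊕36=4e, 00⊕36=36, 00⊕36=36.

4e3636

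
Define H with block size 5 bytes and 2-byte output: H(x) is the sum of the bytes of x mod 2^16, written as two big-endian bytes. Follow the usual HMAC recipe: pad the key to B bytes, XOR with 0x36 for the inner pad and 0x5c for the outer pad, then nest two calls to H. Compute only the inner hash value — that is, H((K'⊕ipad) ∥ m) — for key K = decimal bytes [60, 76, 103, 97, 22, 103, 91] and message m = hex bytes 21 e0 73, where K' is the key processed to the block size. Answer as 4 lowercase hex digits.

Key decimal bytes [60, 76, 103, 97, 22, 103, 91] = 3c 4c 67 61 16 67 5b is 7 bytes > B = 5, so hash it first: H(key) = 02 28, then zero-pad to 5 bytes: K' = 02 28 00 00 00.
K' ⊕ ipad = 34 1e 36 36 36.
Inner input = 34 1e 36 36 36 ∥ 21 e0 73.
Inner hash: sum = 52+30+54+54+54+33+224+115 = 616 → 02 68.

0268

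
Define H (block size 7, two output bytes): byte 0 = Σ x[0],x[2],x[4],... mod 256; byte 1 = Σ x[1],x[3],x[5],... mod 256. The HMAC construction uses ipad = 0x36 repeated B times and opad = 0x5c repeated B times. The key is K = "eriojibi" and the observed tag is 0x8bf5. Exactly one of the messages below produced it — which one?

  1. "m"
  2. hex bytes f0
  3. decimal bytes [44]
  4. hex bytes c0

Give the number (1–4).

Key "eriojibi" = 65 72 69 6f 6a 69 62 69 is 8 bytes > B = 7, so hash it first: H(key) = 9a b3, then zero-pad to 7 bytes: K' = 9a b3 00 00 00 00 00.
K' ⊕ ipad = ac 85 36 36 36 36 36; K' ⊕ opad = c6 ef 5c 5c 5c 5c 5c.
m1: inner = H(ac 85 36 36 36 36 36 6d) = 4e 5e; tag = H(c6 ef 5c 5c 5c 5c 5c 4e 5e) = 38f5
m2: inner = H(ac 85 36 36 36 36 36 f0) = 4e e1; tag = H(c6 ef 5c 5c 5c 5c 5c 4e e1) = bbf5
m3: inner = H(ac 85 36 36 36 36 36 2c) = 4e 1d; tag = H(c6 ef 5c 5c 5c 5c 5c 4e 1d) = f7f5
m4: inner = H(ac 85 36 36 36 36 36 c0) = 4e b1; tag = H(c6 ef 5c 5c 5c 5c 5c 4e b1) = 8bf5 ← matches

4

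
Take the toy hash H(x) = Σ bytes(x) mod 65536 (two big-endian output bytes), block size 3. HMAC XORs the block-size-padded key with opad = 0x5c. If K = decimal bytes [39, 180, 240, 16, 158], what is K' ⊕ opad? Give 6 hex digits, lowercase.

5e255c

Key decimal bytes [39, 180, 240, 16, 158] = 27 b4 f0 10 9e is 5 bytes > B = 3, so hash it first: H(key) = 02 79, then zero-pad to 3 bytes: K' = 02 79 00.
XOR each byte with 0x5c: 02⊕5c=5e, 79⊕5c=25, 00⊕5c=5c.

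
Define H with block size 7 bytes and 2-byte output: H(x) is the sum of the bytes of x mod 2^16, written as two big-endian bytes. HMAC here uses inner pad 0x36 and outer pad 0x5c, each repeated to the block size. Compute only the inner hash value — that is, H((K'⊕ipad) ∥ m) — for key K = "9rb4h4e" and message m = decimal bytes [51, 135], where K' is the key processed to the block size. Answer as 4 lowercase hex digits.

Key "9rb4h4e" = 39 72 62 34 68 34 65 is exactly B = 7 bytes: K' = 39 72 62 34 68 34 65.
K' ⊕ ipad = 0f 44 54 02 5e 02 53.
Inner input = 0f 44 54 02 5e 02 53 ∥ 33 87.
Inner hash: sum = 15+68+84+2+94+2+83+51+135 = 534 → 02 16.

0216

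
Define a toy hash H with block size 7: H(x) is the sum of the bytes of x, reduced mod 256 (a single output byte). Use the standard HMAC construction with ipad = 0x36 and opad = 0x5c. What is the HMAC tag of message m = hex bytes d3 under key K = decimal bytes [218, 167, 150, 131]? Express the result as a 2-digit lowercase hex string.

85

Key decimal bytes [218, 167, 150, 131] = da a7 96 83 is 4 bytes ≤ B = 7; zero-pad to 7 bytes: K' = da a7 96 83 00 00 00.
K' ⊕ ipad = ec 91 a0 b5 36 36 36.  K' ⊕ opad = 86 fb ca df 5c 5c 5c.
Inner input = (K'⊕ipad) ∥ m = ec 91 a0 b5 36 36 36 ∥ d3.
Inner hash: sum = 236+145+160+181+54+54+54+211 = 1095; mod 256 = 71 → 47.
Outer input = (K'⊕opad) ∥ inner = 86 fb ca df 5c 5c 5c ∥ 47.
Outer hash (tag): sum = 134+251+202+223+92+92+92+71 = 1157; mod 256 = 133 → 85.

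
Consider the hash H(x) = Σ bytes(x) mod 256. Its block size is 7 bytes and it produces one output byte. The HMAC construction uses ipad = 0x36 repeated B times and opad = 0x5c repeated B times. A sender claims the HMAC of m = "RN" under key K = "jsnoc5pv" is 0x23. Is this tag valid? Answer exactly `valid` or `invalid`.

invalid

Key "jsnoc5pv" = 6a 73 6e 6f 63 35 70 76 is 8 bytes > B = 7, so hash it first: H(key) = 38, then zero-pad to 7 bytes: K' = 38 00 00 00 00 00 00.
K' ⊕ ipad = 0e 36 36 36 36 36 36; K' ⊕ opad = 64 5c 5c 5c 5c 5c 5c.
Inner hash: sum = 14+54+54+54+54+54+54+82+78 = 498; mod 256 = 242 → f2.
Outer hash (recomputed tag): sum = 100+92+92+92+92+92+92+242 = 894; mod 256 = 126 → 7e.
Recomputed tag = 7e; claimed = 23 → mismatch.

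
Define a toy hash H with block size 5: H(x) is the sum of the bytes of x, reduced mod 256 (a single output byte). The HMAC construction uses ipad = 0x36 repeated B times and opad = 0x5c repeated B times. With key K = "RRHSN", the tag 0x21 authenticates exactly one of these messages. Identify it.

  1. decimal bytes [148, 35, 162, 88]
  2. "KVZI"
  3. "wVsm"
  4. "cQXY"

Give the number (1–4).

3

Key "RRHSN" = 52 52 48 53 4e is exactly B = 5 bytes: K' = 52 52 48 53 4e.
K' ⊕ ipad = 64 64 7e 65 78; K' ⊕ opad = 0e 0e 14 0f 12.
m1: inner = H(64 64 7e 65 78 94 23 a2 58) = d4; tag = H(0e 0e 14 0f 12 d4) = 25
m2: inner = H(64 64 7e 65 78 4b 56 5a 49) = 67; tag = H(0e 0e 14 0f 12 67) = b8
m3: inner = H(64 64 7e 65 78 77 56 73 6d) = d0; tag = H(0e 0e 14 0f 12 d0) = 21 ← matches
m4: inner = H(64 64 7e 65 78 63 51 58 59) = 88; tag = H(0e 0e 14 0f 12 88) = d9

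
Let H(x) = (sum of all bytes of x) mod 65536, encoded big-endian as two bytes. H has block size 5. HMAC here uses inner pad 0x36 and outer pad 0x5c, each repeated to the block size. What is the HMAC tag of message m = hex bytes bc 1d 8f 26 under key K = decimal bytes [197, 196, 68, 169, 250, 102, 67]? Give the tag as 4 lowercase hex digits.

Key decimal bytes [197, 196, 68, 169, 250, 102, 67] = c5 c4 44 a9 fa 66 43 is 7 bytes > B = 5, so hash it first: H(key) = 04 19, then zero-pad to 5 bytes: K' = 04 19 00 00 00.
K' ⊕ ipad = 32 2f 36 36 36.  K' ⊕ opad = 58 45 5c 5c 5c.
Inner input = (K'⊕ipad) ∥ m = 32 2f 36 36 36 ∥ bc 1d 8f 26.
Inner hash: sum = 50+47+54+54+54+188+29+143+38 = 657 → 02 91.
Outer input = (K'⊕opad) ∥ inner = 58 45 5c 5c 5c ∥ 02 91.
Outer hash (tag): sum = 88+69+92+92+92+2+145 = 580 → 02 44.

0244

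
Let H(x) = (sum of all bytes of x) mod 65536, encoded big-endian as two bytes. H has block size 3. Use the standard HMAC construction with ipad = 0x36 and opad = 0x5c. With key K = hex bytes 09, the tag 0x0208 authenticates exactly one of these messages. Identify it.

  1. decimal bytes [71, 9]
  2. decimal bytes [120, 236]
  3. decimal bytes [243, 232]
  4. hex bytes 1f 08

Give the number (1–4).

Key hex bytes 09 is 1 byte ≤ B = 3; zero-pad to 3 bytes: K' = 09 00 00.
K' ⊕ ipad = 3f 36 36; K' ⊕ opad = 55 5c 5c.
m1: inner = H(3f 36 36 47 09) = 00 fb; tag = H(55 5c 5c 00 fb) = 0208 ← matches
m2: inner = H(3f 36 36 78 ec) = 02 0f; tag = H(55 5c 5c 02 0f) = 011e
m3: inner = H(3f 36 36 f3 e8) = 02 86; tag = H(55 5c 5c 02 86) = 0195
m4: inner = H(3f 36 36 1f 08) = 00 d2; tag = H(55 5c 5c 00 d2) = 01df

1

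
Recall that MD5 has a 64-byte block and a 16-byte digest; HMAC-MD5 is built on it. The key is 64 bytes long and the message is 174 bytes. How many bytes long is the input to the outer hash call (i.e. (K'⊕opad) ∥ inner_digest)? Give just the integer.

80

Key is 64 ≤ 64 bytes, zero-padded: |K'| = 64.
Outer input = (K'⊕opad) ∥ H(inner) → 64 + 16 = 80 bytes.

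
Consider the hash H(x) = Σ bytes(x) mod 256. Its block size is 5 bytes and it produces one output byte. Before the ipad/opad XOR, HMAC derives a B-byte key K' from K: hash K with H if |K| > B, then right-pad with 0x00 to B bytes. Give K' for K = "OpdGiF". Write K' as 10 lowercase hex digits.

|K| = 6 > B = 5, so first hash the key.
H(K): sum = 79+112+100+71+105+70 = 537; mod 256 = 25 → 19.
Zero-pad H(K) = 19 to 5 bytes: K' = 19 00 00 00 00.

1900000000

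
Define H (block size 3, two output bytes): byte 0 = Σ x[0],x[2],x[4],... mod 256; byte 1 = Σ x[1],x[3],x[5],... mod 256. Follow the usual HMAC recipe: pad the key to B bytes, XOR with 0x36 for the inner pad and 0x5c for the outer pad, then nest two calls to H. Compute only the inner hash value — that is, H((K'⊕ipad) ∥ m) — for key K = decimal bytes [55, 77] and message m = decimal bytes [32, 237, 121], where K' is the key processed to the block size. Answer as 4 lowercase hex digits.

Key decimal bytes [55, 77] = 37 4d is 2 bytes ≤ B = 3; zero-pad to 3 bytes: K' = 37 4d 00.
K' ⊕ ipad = 01 7b 36.
Inner input = 01 7b 36 ∥ 20 ed 79.
Inner hash: even-index sum = 292 mod 256 = 36; odd-index sum = 276 mod 256 = 20 → 24 14.

2414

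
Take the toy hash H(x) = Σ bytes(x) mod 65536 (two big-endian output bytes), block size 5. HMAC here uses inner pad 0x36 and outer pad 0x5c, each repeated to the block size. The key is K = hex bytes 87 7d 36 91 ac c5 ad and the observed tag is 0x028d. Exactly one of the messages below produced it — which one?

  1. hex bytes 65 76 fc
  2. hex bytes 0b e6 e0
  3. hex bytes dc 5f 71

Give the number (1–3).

3

Key hex bytes 87 7d 36 91 ac c5 ad is 7 bytes > B = 5, so hash it first: H(key) = 03 e9, then zero-pad to 5 bytes: K' = 03 e9 00 00 00.
K' ⊕ ipad = 35 df 36 36 36; K' ⊕ opad = 5f b5 5c 5c 5c.
m1: inner = H(35 df 36 36 36 65 76 fc) = 03 8d; tag = H(5f b5 5c 5c 5c 03 8d) = 02b8
m2: inner = H(35 df 36 36 36 0b e6 e0) = 03 87; tag = H(5f b5 5c 5c 5c 03 87) = 02b2
m3: inner = H(35 df 36 36 36 dc 5f 71) = 03 62; tag = H(5f b5 5c 5c 5c 03 62) = 028d ← matches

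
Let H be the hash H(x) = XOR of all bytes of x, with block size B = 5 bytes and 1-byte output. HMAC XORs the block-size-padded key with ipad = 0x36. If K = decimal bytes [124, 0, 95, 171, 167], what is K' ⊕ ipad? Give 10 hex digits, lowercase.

4a36699d91

Key decimal bytes [124, 0, 95, 171, 167] = 7c 00 5f ab a7 is exactly B = 5 bytes: K' = 7c 00 5f ab a7.
XOR each byte with 0x36: 7c⊕36=4a, 00⊕36=36, 5f⊕36=69, ab⊕36=9d, a7⊕36=91.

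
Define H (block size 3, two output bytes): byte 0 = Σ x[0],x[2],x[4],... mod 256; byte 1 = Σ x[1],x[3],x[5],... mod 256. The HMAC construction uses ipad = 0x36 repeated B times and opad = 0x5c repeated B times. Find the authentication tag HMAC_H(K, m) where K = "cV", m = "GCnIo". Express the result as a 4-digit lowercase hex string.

1f21

Key "cV" = 63 56 is 2 bytes ≤ B = 3; zero-pad to 3 bytes: K' = 63 56 00.
K' ⊕ ipad = 55 60 36.  K' ⊕ opad = 3f 0a 5c.
Inner input = (K'⊕ipad) ∥ m = 55 60 36 ∥ 47 43 6e 49 6f.
Inner hash: even-index sum = 279 mod 256 = 23; odd-index sum = 388 mod 256 = 132 → 17 84.
Outer input = (K'⊕opad) ∥ inner = 3f 0a 5c ∥ 17 84.
Outer hash (tag): even-index sum = 287 mod 256 = 31; odd-index sum = 33 mod 256 = 33 → 1f 21.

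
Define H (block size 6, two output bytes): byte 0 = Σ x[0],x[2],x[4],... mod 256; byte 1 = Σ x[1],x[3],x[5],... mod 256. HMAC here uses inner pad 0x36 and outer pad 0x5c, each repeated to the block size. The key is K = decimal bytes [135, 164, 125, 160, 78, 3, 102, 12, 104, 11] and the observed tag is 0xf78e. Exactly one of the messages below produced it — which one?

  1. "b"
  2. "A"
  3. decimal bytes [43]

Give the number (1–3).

2

Key decimal bytes [135, 164, 125, 160, 78, 3, 102, 12, 104, 11] = 87 a4 7d a0 4e 03 66 0c 68 0b is 10 bytes > B = 6, so hash it first: H(key) = 20 5e, then zero-pad to 6 bytes: K' = 20 5e 00 00 00 00.
K' ⊕ ipad = 16 68 36 36 36 36; K' ⊕ opad = 7c 02 5c 5c 5c 5c.
m1: inner = H(16 68 36 36 36 36 62) = e4 d4; tag = H(7c 02 5c 5c 5c 5c e4 d4) = 188e
m2: inner = H(16 68 36 36 36 36 41) = c3 d4; tag = H(7c 02 5c 5c 5c 5c c3 d4) = f78e ← matches
m3: inner = H(16 68 36 36 36 36 2b) = ad d4; tag = H(7c 02 5c 5c 5c 5c ad d4) = e18e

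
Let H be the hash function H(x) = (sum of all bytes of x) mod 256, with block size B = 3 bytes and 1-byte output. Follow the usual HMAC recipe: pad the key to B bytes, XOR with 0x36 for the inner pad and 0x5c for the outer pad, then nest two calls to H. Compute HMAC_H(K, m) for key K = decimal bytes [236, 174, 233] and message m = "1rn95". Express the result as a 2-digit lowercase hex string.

Key decimal bytes [236, 174, 233] = ec ae e9 is exactly B = 3 bytes: K' = ec ae e9.
K' ⊕ ipad = da 98 df.  K' ⊕ opad = b0 f2 b5.
Inner input = (K'⊕ipad) ∥ m = da 98 df ∥ 31 72 6e 39 35.
Inner hash: sum = 218+152+223+49+114+110+57+53 = 976; mod 256 = 208 → d0.
Outer input = (K'⊕opad) ∥ inner = b0 f2 b5 ∥ d0.
Outer hash (tag): sum = 176+242+181+208 = 807; mod 256 = 39 → 27.

27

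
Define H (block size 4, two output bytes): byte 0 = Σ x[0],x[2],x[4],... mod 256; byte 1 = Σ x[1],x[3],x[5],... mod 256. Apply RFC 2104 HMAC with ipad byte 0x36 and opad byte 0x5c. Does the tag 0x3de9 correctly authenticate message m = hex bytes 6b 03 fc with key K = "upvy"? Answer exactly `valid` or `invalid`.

Key "upvy" = 75 70 76 79 is exactly B = 4 bytes: K' = 75 70 76 79.
K' ⊕ ipad = 43 46 40 4f; K' ⊕ opad = 29 2c 2a 25.
Inner hash: even-index sum = 490 mod 256 = 234; odd-index sum = 152 mod 256 = 152 → ea 98.
Outer hash (recomputed tag): even-index sum = 317 mod 256 = 61; odd-index sum = 233 mod 256 = 233 → 3d e9.
Recomputed tag = 3de9; claimed = 3de9 → match.

valid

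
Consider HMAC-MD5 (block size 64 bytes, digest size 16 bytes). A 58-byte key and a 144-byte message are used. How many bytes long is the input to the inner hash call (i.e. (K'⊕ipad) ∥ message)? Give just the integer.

Key is 58 ≤ 64 bytes, zero-padded: |K'| = 64.
Inner input = (K'⊕ipad) ∥ m → 64 + 144 = 208 bytes.

208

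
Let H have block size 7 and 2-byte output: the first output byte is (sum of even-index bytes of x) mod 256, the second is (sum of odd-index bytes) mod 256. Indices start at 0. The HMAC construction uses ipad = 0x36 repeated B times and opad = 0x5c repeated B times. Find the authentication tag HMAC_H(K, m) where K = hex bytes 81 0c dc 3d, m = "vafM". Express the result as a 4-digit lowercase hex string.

Key hex bytes 81 0c dc 3d is 4 bytes ≤ B = 7; zero-pad to 7 bytes: K' = 81 0c dc 3d 00 00 00.
K' ⊕ ipad = b7 3a ea 0b 36 36 36.  K' ⊕ opad = dd 50 80 61 5c 5c 5c.
Inner input = (K'⊕ipad) ∥ m = b7 3a ea 0b 36 36 36 ∥ 76 61 66 4d.
Inner hash: even-index sum = 699 mod 256 = 187; odd-index sum = 343 mod 256 = 87 → bb 57.
Outer input = (K'⊕opad) ∥ inner = dd 50 80 61 5c 5c 5c ∥ bb 57.
Outer hash (tag): even-index sum = 620 mod 256 = 108; odd-index sum = 456 mod 256 = 200 → 6c c8.

6cc8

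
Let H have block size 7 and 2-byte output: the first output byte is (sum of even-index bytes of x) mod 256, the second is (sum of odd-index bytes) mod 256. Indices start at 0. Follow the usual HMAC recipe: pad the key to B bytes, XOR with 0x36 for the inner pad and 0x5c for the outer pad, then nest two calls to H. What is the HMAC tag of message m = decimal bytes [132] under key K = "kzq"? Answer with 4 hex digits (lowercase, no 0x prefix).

Key "kzq" = 6b 7a 71 is 3 bytes ≤ B = 7; zero-pad to 7 bytes: K' = 6b 7a 71 00 00 00 00.
K' ⊕ ipad = 5d 4c 47 36 36 36 36.  K' ⊕ opad = 37 26 2d 5c 5c 5c 5c.
Inner input = (K'⊕ipad) ∥ m = 5d 4c 47 36 36 36 36 ∥ 84.
Inner hash: even-index sum = 272 mod 256 = 16; odd-index sum = 316 mod 256 = 60 → 10 3c.
Outer input = (K'⊕opad) ∥ inner = 37 26 2d 5c 5c 5c 5c ∥ 10 3c.
Outer hash (tag): even-index sum = 344 mod 256 = 88; odd-index sum = 238 mod 256 = 238 → 58 ee.

58ee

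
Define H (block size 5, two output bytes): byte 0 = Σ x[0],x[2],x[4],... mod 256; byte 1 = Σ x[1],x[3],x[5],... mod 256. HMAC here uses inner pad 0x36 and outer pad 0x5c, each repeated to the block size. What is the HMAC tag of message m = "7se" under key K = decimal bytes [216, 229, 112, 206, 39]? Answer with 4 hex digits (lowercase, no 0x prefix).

Key decimal bytes [216, 229, 112, 206, 39] = d8 e5 70 ce 27 is exactly B = 5 bytes: K' = d8 e5 70 ce 27.
K' ⊕ ipad = ee d3 46 f8 11.  K' ⊕ opad = 84 b9 2c 92 7b.
Inner input = (K'⊕ipad) ∥ m = ee d3 46 f8 11 ∥ 37 73 65.
Inner hash: even-index sum = 440 mod 256 = 184; odd-index sum = 615 mod 256 = 103 → b8 67.
Outer input = (K'⊕opad) ∥ inner = 84 b9 2c 92 7b ∥ b8 67.
Outer hash (tag): even-index sum = 402 mod 256 = 146; odd-index sum = 515 mod 256 = 3 → 92 03.

9203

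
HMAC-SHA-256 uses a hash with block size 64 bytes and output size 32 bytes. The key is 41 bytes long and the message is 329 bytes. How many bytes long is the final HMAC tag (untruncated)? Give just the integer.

The tag is one SHA-256 digest: 32 bytes.

32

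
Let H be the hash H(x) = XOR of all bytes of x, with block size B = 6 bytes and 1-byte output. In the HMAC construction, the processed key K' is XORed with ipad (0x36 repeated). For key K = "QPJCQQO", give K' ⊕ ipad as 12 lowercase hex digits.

713636363636

Key "QPJCQQO" = 51 50 4a 43 51 51 4f is 7 bytes > B = 6, so hash it first: H(key) = 47, then zero-pad to 6 bytes: K' = 47 00 00 00 00 00.
XOR each byte with 0x36: 47⊕36=71, 00⊕36=36, 00⊕36=36, 00⊕36=36, 00⊕36=36, 00⊕36=36.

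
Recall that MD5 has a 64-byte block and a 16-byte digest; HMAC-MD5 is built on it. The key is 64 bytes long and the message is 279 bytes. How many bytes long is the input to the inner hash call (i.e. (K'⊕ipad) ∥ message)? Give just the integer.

343

Key is 64 ≤ 64 bytes, zero-padded: |K'| = 64.
Inner input = (K'⊕ipad) ∥ m → 64 + 279 = 343 bytes.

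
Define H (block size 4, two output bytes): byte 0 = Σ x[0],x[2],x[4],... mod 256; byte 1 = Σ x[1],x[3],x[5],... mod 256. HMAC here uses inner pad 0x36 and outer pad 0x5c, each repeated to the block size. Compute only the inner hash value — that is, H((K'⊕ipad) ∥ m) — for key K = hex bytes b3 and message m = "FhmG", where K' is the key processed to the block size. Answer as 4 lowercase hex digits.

Key hex bytes b3 is 1 byte ≤ B = 4; zero-pad to 4 bytes: K' = b3 00 00 00.
K' ⊕ ipad = 85 36 36 36.
Inner input = 85 36 36 36 ∥ 46 68 6d 47.
Inner hash: even-index sum = 366 mod 256 = 110; odd-index sum = 283 mod 256 = 27 → 6e 1b.

6e1b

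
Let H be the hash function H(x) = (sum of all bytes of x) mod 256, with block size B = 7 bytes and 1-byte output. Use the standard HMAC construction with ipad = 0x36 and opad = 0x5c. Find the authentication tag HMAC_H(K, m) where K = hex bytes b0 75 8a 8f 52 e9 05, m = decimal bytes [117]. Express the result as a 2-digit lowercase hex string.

Key hex bytes b0 75 8a 8f 52 e9 05 is exactly B = 7 bytes: K' = b0 75 8a 8f 52 e9 05.
K' ⊕ ipad = 86 43 bc b9 64 df 33.  K' ⊕ opad = ec 29 d6 d3 0e b5 59.
Inner input = (K'⊕ipad) ∥ m = 86 43 bc b9 64 df 33 ∥ 75.
Inner hash: sum = 134+67+188+185+100+223+51+117 = 1065; mod 256 = 41 → 29.
Outer input = (K'⊕opad) ∥ inner = ec 29 d6 d3 0e b5 59 ∥ 29.
Outer hash (tag): sum = 236+41+214+211+14+181+89+41 = 1027; mod 256 = 3 → 03.

03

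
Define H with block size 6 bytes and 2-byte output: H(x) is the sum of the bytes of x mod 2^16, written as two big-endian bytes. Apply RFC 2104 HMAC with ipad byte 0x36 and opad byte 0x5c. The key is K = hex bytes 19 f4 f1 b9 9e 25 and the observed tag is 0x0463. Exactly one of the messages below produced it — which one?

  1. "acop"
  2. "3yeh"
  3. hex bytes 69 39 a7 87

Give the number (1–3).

Key hex bytes 19 f4 f1 b9 9e 25 is exactly B = 6 bytes: K' = 19 f4 f1 b9 9e 25.
K' ⊕ ipad = 2f c2 c7 8f a8 13; K' ⊕ opad = 45 a8 ad e5 c2 79.
m1: inner = H(2f c2 c7 8f a8 13 61 63 6f 70) = 04 a5; tag = H(45 a8 ad e5 c2 79 04 a5) = 0463 ← matches
m2: inner = H(2f c2 c7 8f a8 13 33 79 65 68) = 04 7b; tag = H(45 a8 ad e5 c2 79 04 7b) = 0439
m3: inner = H(2f c2 c7 8f a8 13 69 39 a7 87) = 04 d2; tag = H(45 a8 ad e5 c2 79 04 d2) = 0490

1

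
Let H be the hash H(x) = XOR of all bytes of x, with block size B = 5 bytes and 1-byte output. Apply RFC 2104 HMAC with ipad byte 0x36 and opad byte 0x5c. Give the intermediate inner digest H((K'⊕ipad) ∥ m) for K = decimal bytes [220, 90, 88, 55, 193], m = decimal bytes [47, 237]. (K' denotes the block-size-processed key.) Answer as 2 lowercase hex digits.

dc

Key decimal bytes [220, 90, 88, 55, 193] = dc 5a 58 37 c1 is exactly B = 5 bytes: K' = dc 5a 58 37 c1.
K' ⊕ ipad = ea 6c 6e 01 f7.
Inner input = ea 6c 6e 01 f7 ∥ 2f ed.
Inner hash: XOR ea⊕6c⊕6e⊕01⊕f7⊕2f⊕ed = dc.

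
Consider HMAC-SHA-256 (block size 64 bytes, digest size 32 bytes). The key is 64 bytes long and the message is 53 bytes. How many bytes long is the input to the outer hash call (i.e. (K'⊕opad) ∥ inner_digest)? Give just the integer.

Key is 64 ≤ 64 bytes, zero-padded: |K'| = 64.
Outer input = (K'⊕opad) ∥ H(inner) → 64 + 32 = 96 bytes.

96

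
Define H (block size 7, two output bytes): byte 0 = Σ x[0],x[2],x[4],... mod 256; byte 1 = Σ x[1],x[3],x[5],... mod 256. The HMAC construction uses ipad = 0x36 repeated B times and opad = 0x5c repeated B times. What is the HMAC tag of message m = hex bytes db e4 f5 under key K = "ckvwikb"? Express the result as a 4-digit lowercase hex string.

a7c5

Key "ckvwikb" = 63 6b 76 77 69 6b 62 is exactly B = 7 bytes: K' = 63 6b 76 77 69 6b 62.
K' ⊕ ipad = 55 5d 40 41 5f 5d 54.  K' ⊕ opad = 3f 37 2a 2b 35 37 3e.
Inner input = (K'⊕ipad) ∥ m = 55 5d 40 41 5f 5d 54 ∥ db e4 f5.
Inner hash: even-index sum = 556 mod 256 = 44; odd-index sum = 715 mod 256 = 203 → 2c cb.
Outer input = (K'⊕opad) ∥ inner = 3f 37 2a 2b 35 37 3e ∥ 2c cb.
Outer hash (tag): even-index sum = 423 mod 256 = 167; odd-index sum = 197 mod 256 = 197 → a7 c5.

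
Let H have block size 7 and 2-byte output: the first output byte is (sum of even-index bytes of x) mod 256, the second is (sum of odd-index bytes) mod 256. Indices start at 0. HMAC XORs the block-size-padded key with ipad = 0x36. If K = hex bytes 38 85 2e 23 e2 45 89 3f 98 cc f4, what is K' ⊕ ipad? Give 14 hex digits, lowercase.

6bce3636363636

Key hex bytes 38 85 2e 23 e2 45 89 3f 98 cc f4 is 11 bytes > B = 7, so hash it first: H(key) = 5d f8, then zero-pad to 7 bytes: K' = 5d f8 00 00 00 00 00.
XOR each byte with 0x36: 5d⊕36=6b, f8⊕36=ce, 00⊕36=36, 00⊕36=36, 00⊕36=36, 00⊕36=36, 00⊕36=36.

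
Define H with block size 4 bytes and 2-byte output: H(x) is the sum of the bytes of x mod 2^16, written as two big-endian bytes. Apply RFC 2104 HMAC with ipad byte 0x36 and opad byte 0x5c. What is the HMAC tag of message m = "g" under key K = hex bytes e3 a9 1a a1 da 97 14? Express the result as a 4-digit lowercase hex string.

Key hex bytes e3 a9 1a a1 da 97 14 is 7 bytes > B = 4, so hash it first: H(key) = 03 cc, then zero-pad to 4 bytes: K' = 03 cc 00 00.
K' ⊕ ipad = 35 fa 36 36.  K' ⊕ opad = 5f 90 5c 5c.
Inner input = (K'⊕ipad) ∥ m = 35 fa 36 36 ∥ 67.
Inner hash: sum = 53+250+54+54+103 = 514 → 02 02.
Outer input = (K'⊕opad) ∥ inner = 5f 90 5c 5c ∥ 02 02.
Outer hash (tag): sum = 95+144+92+92+2+2 = 427 → 01 ab.

01ab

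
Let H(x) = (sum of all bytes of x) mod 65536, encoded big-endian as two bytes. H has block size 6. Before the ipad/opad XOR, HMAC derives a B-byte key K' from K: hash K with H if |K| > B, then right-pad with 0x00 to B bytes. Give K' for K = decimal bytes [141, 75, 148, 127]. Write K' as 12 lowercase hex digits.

Key decimal bytes [141, 75, 148, 127] = 8d 4b 94 7f is 4 bytes ≤ B = 6; zero-pad to 6 bytes: K' = 8d 4b 94 7f 00 00.

8d4b947f0000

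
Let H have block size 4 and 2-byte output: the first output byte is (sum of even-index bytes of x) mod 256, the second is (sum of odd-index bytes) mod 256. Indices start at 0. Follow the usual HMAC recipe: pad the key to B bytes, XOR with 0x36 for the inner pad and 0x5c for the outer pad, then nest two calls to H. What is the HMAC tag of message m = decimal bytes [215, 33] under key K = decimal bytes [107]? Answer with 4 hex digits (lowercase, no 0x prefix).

Key decimal bytes [107] = 6b is 1 byte ≤ B = 4; zero-pad to 4 bytes: K' = 6b 00 00 00.
K' ⊕ ipad = 5d 36 36 36.  K' ⊕ opad = 37 5c 5c 5c.
Inner input = (K'⊕ipad) ∥ m = 5d 36 36 36 ∥ d7 21.
Inner hash: even-index sum = 362 mod 256 = 106; odd-index sum = 141 mod 256 = 141 → 6a 8d.
Outer input = (K'⊕opad) ∥ inner = 37 5c 5c 5c ∥ 6a 8d.
Outer hash (tag): even-index sum = 253 mod 256 = 253; odd-index sum = 325 mod 256 = 69 → fd 45.

fd45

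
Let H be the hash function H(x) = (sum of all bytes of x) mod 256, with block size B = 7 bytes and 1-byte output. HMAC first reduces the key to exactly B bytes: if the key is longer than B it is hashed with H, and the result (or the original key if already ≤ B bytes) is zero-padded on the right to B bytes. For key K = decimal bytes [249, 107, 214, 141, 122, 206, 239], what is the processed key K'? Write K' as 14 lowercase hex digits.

Key decimal bytes [249, 107, 214, 141, 122, 206, 239] = f9 6b d6 8d 7a ce ef is exactly B = 7 bytes: K' = f9 6b d6 8d 7a ce ef.

f96bd68d7aceef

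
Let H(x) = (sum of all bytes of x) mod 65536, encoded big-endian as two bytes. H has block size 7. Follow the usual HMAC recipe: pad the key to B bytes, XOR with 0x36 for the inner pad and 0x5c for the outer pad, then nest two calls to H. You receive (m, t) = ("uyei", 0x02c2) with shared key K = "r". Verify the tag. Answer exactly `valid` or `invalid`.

Key "r" = 72 is 1 byte ≤ B = 7; zero-pad to 7 bytes: K' = 72 00 00 00 00 00 00.
K' ⊕ ipad = 44 36 36 36 36 36 36; K' ⊕ opad = 2e 5c 5c 5c 5c 5c 5c.
Inner hash: sum = 68+54+54+54+54+54+54+117+121+101+105 = 836 → 03 44.
Outer hash (recomputed tag): sum = 46+92+92+92+92+92+92+3+68 = 669 → 02 9d.
Recomputed tag = 029d; claimed = 02c2 → mismatch.

invalid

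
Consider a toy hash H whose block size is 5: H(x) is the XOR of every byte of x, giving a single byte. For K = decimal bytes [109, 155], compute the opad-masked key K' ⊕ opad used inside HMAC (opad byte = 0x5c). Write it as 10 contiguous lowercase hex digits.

31c75c5c5c

Key decimal bytes [109, 155] = 6d 9b is 2 bytes ≤ B = 5; zero-pad to 5 bytes: K' = 6d 9b 00 00 00.
XOR each byte with 0x5c: 6d⊕5c=31, 9b⊕5c=c7, 00⊕5c=5c, 00⊕5c=5c, 00⊕5c=5c.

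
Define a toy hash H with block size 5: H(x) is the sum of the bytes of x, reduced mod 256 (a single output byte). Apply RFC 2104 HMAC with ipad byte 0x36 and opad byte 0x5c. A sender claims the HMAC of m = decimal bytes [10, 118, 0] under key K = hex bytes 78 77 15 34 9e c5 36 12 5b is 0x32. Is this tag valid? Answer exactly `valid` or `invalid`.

valid

Key hex bytes 78 77 15 34 9e c5 36 12 5b is 9 bytes > B = 5, so hash it first: H(key) = 3e, then zero-pad to 5 bytes: K' = 3e 00 00 00 00.
K' ⊕ ipad = 08 36 36 36 36; K' ⊕ opad = 62 5c 5c 5c 5c.
Inner hash: sum = 8+54+54+54+54+10+118+0 = 352; mod 256 = 96 → 60.
Outer hash (recomputed tag): sum = 98+92+92+92+92+96 = 562; mod 256 = 50 → 32.
Recomputed tag = 32; claimed = 32 → match.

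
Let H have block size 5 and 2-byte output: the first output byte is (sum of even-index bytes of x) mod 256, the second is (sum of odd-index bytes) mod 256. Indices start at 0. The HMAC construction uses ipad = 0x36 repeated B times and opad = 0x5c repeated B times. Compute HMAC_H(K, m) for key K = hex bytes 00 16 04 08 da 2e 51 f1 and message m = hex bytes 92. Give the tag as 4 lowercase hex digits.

fe42

Key hex bytes 00 16 04 08 da 2e 51 f1 is 8 bytes > B = 5, so hash it first: H(key) = 2f 3d, then zero-pad to 5 bytes: K' = 2f 3d 00 00 00.
K' ⊕ ipad = 19 0b 36 36 36.  K' ⊕ opad = 73 61 5c 5c 5c.
Inner input = (K'⊕ipad) ∥ m = 19 0b 36 36 36 ∥ 92.
Inner hash: even-index sum = 133 mod 256 = 133; odd-index sum = 211 mod 256 = 211 → 85 d3.
Outer input = (K'⊕opad) ∥ inner = 73 61 5c 5c 5c ∥ 85 d3.
Outer hash (tag): even-index sum = 510 mod 256 = 254; odd-index sum = 322 mod 256 = 66 → fe 42.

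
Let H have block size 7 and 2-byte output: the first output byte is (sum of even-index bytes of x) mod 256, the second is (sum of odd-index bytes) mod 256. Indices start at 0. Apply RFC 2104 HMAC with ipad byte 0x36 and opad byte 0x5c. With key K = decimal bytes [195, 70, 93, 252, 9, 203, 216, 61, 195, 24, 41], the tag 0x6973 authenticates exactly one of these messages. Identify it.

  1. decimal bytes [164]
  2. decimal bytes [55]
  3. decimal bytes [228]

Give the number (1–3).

Key decimal bytes [195, 70, 93, 252, 9, 203, 216, 61, 195, 24, 41] = c3 46 5d fc 09 cb d8 3d c3 18 29 is 11 bytes > B = 7, so hash it first: H(key) = ed 62, then zero-pad to 7 bytes: K' = ed 62 00 00 00 00 00.
K' ⊕ ipad = db 54 36 36 36 36 36; K' ⊕ opad = b1 3e 5c 5c 5c 5c 5c.
m1: inner = H(db 54 36 36 36 36 36 a4) = 7d 64; tag = H(b1 3e 5c 5c 5c 5c 5c 7d 64) = 2973
m2: inner = H(db 54 36 36 36 36 36 37) = 7d f7; tag = H(b1 3e 5c 5c 5c 5c 5c 7d f7) = bc73
m3: inner = H(db 54 36 36 36 36 36 e4) = 7d a4; tag = H(b1 3e 5c 5c 5c 5c 5c 7d a4) = 6973 ← matches

3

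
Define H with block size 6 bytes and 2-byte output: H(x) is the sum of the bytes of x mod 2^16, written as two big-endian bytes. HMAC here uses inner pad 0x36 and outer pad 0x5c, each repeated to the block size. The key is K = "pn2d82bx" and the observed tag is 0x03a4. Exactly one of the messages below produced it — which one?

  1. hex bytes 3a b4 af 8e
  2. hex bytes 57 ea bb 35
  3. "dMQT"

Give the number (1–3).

3

Key "pn2d82bx" = 70 6e 32 64 38 32 62 78 is 8 bytes > B = 6, so hash it first: H(key) = 02 b8, then zero-pad to 6 bytes: K' = 02 b8 00 00 00 00.
K' ⊕ ipad = 34 8e 36 36 36 36; K' ⊕ opad = 5e e4 5c 5c 5c 5c.
m1: inner = H(34 8e 36 36 36 36 3a b4 af 8e) = 03 c5; tag = H(5e e4 5c 5c 5c 5c 03 c5) = 037a
m2: inner = H(34 8e 36 36 36 36 57 ea bb 35) = 03 cb; tag = H(5e e4 5c 5c 5c 5c 03 cb) = 0380
m3: inner = H(34 8e 36 36 36 36 64 4d 51 54) = 02 f0; tag = H(5e e4 5c 5c 5c 5c 02 f0) = 03a4 ← matches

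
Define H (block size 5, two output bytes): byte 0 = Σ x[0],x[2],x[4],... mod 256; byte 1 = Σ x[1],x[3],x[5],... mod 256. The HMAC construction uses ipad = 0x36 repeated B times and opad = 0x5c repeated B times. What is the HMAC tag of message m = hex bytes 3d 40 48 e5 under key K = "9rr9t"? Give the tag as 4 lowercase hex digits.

934d

Key "9rr9t" = 39 72 72 39 74 is exactly B = 5 bytes: K' = 39 72 72 39 74.
K' ⊕ ipad = 0f 44 44 0f 42.  K' ⊕ opad = 65 2e 2e 65 28.
Inner input = (K'⊕ipad) ∥ m = 0f 44 44 0f 42 ∥ 3d 40 48 e5.
Inner hash: even-index sum = 442 mod 256 = 186; odd-index sum = 216 mod 256 = 216 → ba d8.
Outer input = (K'⊕opad) ∥ inner = 65 2e 2e 65 28 ∥ ba d8.
Outer hash (tag): even-index sum = 403 mod 256 = 147; odd-index sum = 333 mod 256 = 77 → 93 4d.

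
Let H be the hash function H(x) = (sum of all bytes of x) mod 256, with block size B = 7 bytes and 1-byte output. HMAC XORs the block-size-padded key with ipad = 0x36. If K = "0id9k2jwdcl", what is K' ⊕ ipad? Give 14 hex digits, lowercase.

Key "0id9k2jwdcl" = 30 69 64 39 6b 32 6a 77 64 63 6c is 11 bytes > B = 7, so hash it first: H(key) = e7, then zero-pad to 7 bytes: K' = e7 00 00 00 00 00 00.
XOR each byte with 0x36: e7⊕36=d1, 00⊕36=36, 00⊕36=36, 00⊕36=36, 00⊕36=36, 00⊕36=36, 00⊕36=36.

d1363636363636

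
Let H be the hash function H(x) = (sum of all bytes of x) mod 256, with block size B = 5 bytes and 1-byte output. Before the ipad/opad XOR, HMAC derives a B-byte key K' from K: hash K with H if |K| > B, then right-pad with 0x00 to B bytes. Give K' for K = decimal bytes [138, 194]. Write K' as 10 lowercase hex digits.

Key decimal bytes [138, 194] = 8a c2 is 2 bytes ≤ B = 5; zero-pad to 5 bytes: K' = 8a c2 00 00 00.

8ac2000000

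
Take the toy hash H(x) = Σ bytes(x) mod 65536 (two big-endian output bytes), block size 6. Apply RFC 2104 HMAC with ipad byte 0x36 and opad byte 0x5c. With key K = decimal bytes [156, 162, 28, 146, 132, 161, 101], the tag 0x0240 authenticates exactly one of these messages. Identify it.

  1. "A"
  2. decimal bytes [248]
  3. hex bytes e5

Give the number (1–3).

Key decimal bytes [156, 162, 28, 146, 132, 161, 101] = 9c a2 1c 92 84 a1 65 is 7 bytes > B = 6, so hash it first: H(key) = 03 76, then zero-pad to 6 bytes: K' = 03 76 00 00 00 00.
K' ⊕ ipad = 35 40 36 36 36 36; K' ⊕ opad = 5f 2a 5c 5c 5c 5c.
m1: inner = H(35 40 36 36 36 36 41) = 01 8e; tag = H(5f 2a 5c 5c 5c 5c 01 8e) = 0288
m2: inner = H(35 40 36 36 36 36 f8) = 02 45; tag = H(5f 2a 5c 5c 5c 5c 02 45) = 0240 ← matches
m3: inner = H(35 40 36 36 36 36 e5) = 02 32; tag = H(5f 2a 5c 5c 5c 5c 02 32) = 022d

2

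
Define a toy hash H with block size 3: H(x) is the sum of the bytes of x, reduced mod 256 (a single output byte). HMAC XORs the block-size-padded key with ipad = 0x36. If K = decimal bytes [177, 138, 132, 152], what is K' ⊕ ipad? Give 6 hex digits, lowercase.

Key decimal bytes [177, 138, 132, 152] = b1 8a 84 98 is 4 bytes > B = 3, so hash it first: H(key) = 57, then zero-pad to 3 bytes: K' = 57 00 00.
XOR each byte with 0x36: 57⊕36=61, 00⊕36=36, 00⊕36=36.

613636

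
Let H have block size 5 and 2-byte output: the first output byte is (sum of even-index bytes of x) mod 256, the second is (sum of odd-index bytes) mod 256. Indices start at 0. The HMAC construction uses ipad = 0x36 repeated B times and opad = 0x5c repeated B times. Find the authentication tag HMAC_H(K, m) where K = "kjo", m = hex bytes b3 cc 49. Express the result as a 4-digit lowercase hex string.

Key "kjo" = 6b 6a 6f is 3 bytes ≤ B = 5; zero-pad to 5 bytes: K' = 6b 6a 6f 00 00.
K' ⊕ ipad = 5d 5c 59 36 36.  K' ⊕ opad = 37 36 33 5c 5c.
Inner input = (K'⊕ipad) ∥ m = 5d 5c 59 36 36 ∥ b3 cc 49.
Inner hash: even-index sum = 440 mod 256 = 184; odd-index sum = 398 mod 256 = 142 → b8 8e.
Outer input = (K'⊕opad) ∥ inner = 37 36 33 5c 5c ∥ b8 8e.
Outer hash (tag): even-index sum = 340 mod 256 = 84; odd-index sum = 330 mod 256 = 74 → 54 4a.

544a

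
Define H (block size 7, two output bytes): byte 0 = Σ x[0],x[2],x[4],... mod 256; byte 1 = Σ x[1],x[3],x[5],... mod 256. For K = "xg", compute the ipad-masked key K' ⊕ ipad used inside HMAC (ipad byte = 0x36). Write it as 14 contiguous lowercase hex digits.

Key "xg" = 78 67 is 2 bytes ≤ B = 7; zero-pad to 7 bytes: K' = 78 67 00 00 00 00 00.
XOR each byte with 0x36: 78⊕36=4e, 67⊕36=51, 00⊕36=36, 00⊕36=36, 00⊕36=36, 00⊕36=36, 00⊕36=36.

4e513636363636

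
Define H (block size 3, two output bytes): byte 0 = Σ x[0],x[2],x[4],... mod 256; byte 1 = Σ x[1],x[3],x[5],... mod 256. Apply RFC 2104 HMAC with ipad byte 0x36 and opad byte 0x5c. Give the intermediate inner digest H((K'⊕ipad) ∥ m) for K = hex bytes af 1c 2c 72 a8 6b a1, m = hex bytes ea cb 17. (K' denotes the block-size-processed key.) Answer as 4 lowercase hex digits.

Key hex bytes af 1c 2c 72 a8 6b a1 is 7 bytes > B = 3, so hash it first: H(key) = 24 f9, then zero-pad to 3 bytes: K' = 24 f9 00.
K' ⊕ ipad = 12 cf 36.
Inner input = 12 cf 36 ∥ ea cb 17.
Inner hash: even-index sum = 275 mod 256 = 19; odd-index sum = 464 mod 256 = 208 → 13 d0.

13d0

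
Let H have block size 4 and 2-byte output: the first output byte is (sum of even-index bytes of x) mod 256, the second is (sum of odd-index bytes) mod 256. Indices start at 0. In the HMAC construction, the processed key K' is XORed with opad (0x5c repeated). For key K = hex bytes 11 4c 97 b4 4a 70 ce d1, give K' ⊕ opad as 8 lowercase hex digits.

9c1d5c5c

Key hex bytes 11 4c 97 b4 4a 70 ce d1 is 8 bytes > B = 4, so hash it first: H(key) = c0 41, then zero-pad to 4 bytes: K' = c0 41 00 00.
XOR each byte with 0x5c: c0⊕5c=9c, 41⊕5c=1d, 00⊕5c=5c, 00⊕5c=5c.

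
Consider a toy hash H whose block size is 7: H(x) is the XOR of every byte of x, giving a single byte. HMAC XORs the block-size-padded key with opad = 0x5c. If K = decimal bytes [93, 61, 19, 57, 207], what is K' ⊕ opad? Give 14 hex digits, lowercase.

01614f65935c5c

Key decimal bytes [93, 61, 19, 57, 207] = 5d 3d 13 39 cf is 5 bytes ≤ B = 7; zero-pad to 7 bytes: K' = 5d 3d 13 39 cf 00 00.
XOR each byte with 0x5c: 5d⊕5c=01, 3d⊕5c=61, 13⊕5c=4f, 39⊕5c=65, cf⊕5c=93, 00⊕5c=5c, 00⊕5c=5c.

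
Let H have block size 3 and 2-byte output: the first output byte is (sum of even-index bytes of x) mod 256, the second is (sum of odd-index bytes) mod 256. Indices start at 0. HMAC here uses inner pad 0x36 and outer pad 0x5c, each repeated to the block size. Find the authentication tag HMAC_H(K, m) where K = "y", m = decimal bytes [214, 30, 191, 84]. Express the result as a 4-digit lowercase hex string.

4c53

Key "y" = 79 is 1 byte ≤ B = 3; zero-pad to 3 bytes: K' = 79 00 00.
K' ⊕ ipad = 4f 36 36.  K' ⊕ opad = 25 5c 5c.
Inner input = (K'⊕ipad) ∥ m = 4f 36 36 ∥ d6 1e bf 54.
Inner hash: even-index sum = 247 mod 256 = 247; odd-index sum = 459 mod 256 = 203 → f7 cb.
Outer input = (K'⊕opad) ∥ inner = 25 5c 5c ∥ f7 cb.
Outer hash (tag): even-index sum = 332 mod 256 = 76; odd-index sum = 339 mod 256 = 83 → 4c 53.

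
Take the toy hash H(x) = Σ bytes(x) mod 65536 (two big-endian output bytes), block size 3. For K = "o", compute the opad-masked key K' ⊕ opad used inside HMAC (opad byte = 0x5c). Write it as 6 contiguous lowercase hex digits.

335c5c

Key "o" = 6f is 1 byte ≤ B = 3; zero-pad to 3 bytes: K' = 6f 00 00.
XOR each byte with 0x5c: 6f⊕5c=33, 00⊕5c=5c, 00⊕5c=5c.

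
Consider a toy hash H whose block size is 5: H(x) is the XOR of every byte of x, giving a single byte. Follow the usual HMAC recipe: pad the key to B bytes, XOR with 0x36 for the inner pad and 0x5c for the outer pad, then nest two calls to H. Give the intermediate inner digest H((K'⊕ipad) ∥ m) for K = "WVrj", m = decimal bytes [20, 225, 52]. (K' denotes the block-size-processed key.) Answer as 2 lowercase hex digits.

Key "WVrj" = 57 56 72 6a is 4 bytes ≤ B = 5; zero-pad to 5 bytes: K' = 57 56 72 6a 00.
K' ⊕ ipad = 61 60 44 5c 36.
Inner input = 61 60 44 5c 36 ∥ 14 e1 34.
Inner hash: XOR 61⊕60⊕44⊕5c⊕36⊕14⊕e1⊕34 = ee.

ee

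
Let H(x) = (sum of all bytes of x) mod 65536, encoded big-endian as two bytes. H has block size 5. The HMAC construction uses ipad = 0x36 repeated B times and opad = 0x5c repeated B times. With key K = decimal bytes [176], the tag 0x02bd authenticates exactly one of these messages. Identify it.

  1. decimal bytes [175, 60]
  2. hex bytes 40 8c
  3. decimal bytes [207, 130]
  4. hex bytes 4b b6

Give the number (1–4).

4

Key decimal bytes [176] = b0 is 1 byte ≤ B = 5; zero-pad to 5 bytes: K' = b0 00 00 00 00.
K' ⊕ ipad = 86 36 36 36 36; K' ⊕ opad = ec 5c 5c 5c 5c.
m1: inner = H(86 36 36 36 36 af 3c) = 02 49; tag = H(ec 5c 5c 5c 5c 02 49) = 02a7
m2: inner = H(86 36 36 36 36 40 8c) = 02 2a; tag = H(ec 5c 5c 5c 5c 02 2a) = 0288
m3: inner = H(86 36 36 36 36 cf 82) = 02 af; tag = H(ec 5c 5c 5c 5c 02 af) = 030d
m4: inner = H(86 36 36 36 36 4b b6) = 02 5f; tag = H(ec 5c 5c 5c 5c 02 5f) = 02bd ← matches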